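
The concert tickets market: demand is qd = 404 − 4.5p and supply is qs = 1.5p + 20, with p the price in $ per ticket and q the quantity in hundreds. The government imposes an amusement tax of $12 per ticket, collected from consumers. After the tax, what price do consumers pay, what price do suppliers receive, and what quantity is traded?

Before the tax: set 404 − 4.5p = 1.5p + 20 → p* = $64, q* = 116.
With the tax collected from consumers, demand (in seller-price terms) shifts: qd = 404 − 4.5(p + 12).
Solving gives q = 102.5 with consumers paying $67 and suppliers receiving $55 (the $12 wedge).
The less price-elastic side of the market bears the larger share of a per-unit tax.

Consumers pay $67; suppliers receive $55; quantity = 102.5.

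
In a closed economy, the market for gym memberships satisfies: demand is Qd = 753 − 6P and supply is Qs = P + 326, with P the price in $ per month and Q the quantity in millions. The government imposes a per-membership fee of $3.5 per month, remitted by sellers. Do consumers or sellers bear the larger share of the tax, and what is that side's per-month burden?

Sellers bear the larger share: $3 per month.

Before the tax: set 753 − 6P = P + 326 → P* = $61, Q* = 387.
With the tax collected from sellers, supply shifts: Qs = (P − 3.5) + 326.
New equilibrium: consumers pay $61.5, sellers receive $58, Q = 384. (Wedge: Pb − Ps = 3.5.)
Per-month burden: consumers $0.5, sellers $3.
Sellers take the larger share because supply is less price-elastic here (demand slope 6 vs supply slope 1).
The less price-elastic side of the market bears the larger share of a per-unit tax.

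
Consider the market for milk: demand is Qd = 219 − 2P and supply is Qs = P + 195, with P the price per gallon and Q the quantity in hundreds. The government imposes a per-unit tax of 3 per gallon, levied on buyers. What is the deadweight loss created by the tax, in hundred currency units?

Before the tax: set 219 − 2P = P + 195 → P* = 8, Q* = 203.
With the tax collected from buyers, demand (in seller-price terms) shifts: Qd = 219 − 2(P + 3).
New equilibrium: buyers pay 9, sellers receive 6, Q = 201. (Wedge: Pb − Ps = 3.)
Quantity falls by |ΔQ| = |203 − 201| = 2.
DWL = ½ · t · |ΔQ| = ½ · 3 · 2 = 3.

Deadweight loss = 3 hundred.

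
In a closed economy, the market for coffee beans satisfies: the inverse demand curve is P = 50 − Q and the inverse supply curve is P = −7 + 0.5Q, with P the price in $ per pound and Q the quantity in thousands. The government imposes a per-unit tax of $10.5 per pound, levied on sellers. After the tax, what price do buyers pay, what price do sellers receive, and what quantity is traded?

Buyers pay $19; sellers receive $8.5; quantity = 31.

Inverting to Q(P) form: Qd = 50 − P; Qs = 2P + 14.
Before the tax: set 50 − P = 2P + 14 → P* = $12, Q* = 38.
With the tax collected from sellers, supply shifts: Qs = 2(P − 10.5) + 14.
New equilibrium: buyers pay $19, sellers receive $8.5, Q = 31. (Wedge: Pb − Ps = 10.5.)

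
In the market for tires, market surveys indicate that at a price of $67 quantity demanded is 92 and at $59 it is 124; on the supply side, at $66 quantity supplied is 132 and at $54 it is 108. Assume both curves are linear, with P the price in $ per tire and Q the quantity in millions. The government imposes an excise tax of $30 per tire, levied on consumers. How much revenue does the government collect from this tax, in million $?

Demand slope: (124 − 92)/(59 − 67) = -4, so Qd = 360 − 4P.
Supply slope: (108 − 132)/(54 − 66) = 2, so Qs = 2P.
Before the tax: set 360 − 4P = 2P → P* = $60, Q* = 120.
With the tax collected from consumers, demand (in seller-price terms) shifts: Qd = 360 − 4(P + 30).
New equilibrium: consumers pay $70, producers receive $40, Q = 80. (Wedge: Pb − Ps = 30.)
Revenue = t · Q = 30 · 80 = $2400.

Tax revenue = $2400 million.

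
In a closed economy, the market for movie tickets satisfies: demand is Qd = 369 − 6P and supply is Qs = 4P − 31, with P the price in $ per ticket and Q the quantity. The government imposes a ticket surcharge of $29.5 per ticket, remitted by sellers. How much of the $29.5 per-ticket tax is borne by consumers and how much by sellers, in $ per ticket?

Without the tax, 369 − 6P = 4P − 31 gives 10P = 400, so P* = $40 and Q* = 129.
With the tax collected from sellers, supply shifts: Qs = 4(P − 29.5) − 31.
Solving gives Q = 58.2 with consumers paying $51.8 and sellers receiving $22.3 (the $29.5 wedge).
Burden on consumers: $11.8; on sellers: $17.7. (They sum to $29.5.)
The less price-elastic side of the market bears the larger share of a per-unit tax.

Consumers bear $11.8 per ticket; sellers bear $17.7 per ticket.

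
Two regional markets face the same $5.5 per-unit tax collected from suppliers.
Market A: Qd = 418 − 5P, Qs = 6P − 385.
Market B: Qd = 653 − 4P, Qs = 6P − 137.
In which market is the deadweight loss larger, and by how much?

Market A: pre-tax P* = $73, Q* = 53; post-tax Q = 38; deadweight loss = $41.25.
Market B: pre-tax P* = $79, Q* = 337; post-tax Q = 323.8; deadweight loss = $36.3.
Difference: $41.25 vs $36.3 → market A is larger by $4.95.

Market A, by $4.95.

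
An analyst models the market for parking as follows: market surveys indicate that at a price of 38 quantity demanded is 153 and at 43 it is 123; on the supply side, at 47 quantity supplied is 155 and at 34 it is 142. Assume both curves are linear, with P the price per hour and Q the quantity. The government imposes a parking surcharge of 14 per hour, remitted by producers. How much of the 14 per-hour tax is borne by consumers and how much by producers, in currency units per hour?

Demand slope: (123 − 153)/(43 − 38) = -6, so Qd = 381 − 6P.
Supply slope: (142 − 155)/(34 − 47) = 1, so Qs = P + 108.
Before the tax: set 381 − 6P = P + 108 → P* = 39, Q* = 147.
With the tax collected from producers, supply shifts: Qs = (P − 14) + 108.
Solving gives Q = 135 with consumers paying 41 and producers receiving 27 (the 14 wedge).
Burden on consumers: 2; on producers: 12. (They sum to 14.)

Consumers bear 2 per hour; producers bear 12 per hour.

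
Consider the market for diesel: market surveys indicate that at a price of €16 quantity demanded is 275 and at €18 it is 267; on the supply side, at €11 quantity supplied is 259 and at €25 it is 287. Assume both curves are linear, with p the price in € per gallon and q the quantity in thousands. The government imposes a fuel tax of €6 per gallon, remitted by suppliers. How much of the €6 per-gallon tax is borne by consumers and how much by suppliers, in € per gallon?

Demand slope: (267 − 275)/(18 − 16) = -4, so qd = 339 − 4p.
Supply slope: (287 − 259)/(25 − 11) = 2, so qs = 2p + 237.
Before the tax: set 339 − 4p = 2p + 237 → p* = €17, q* = 271.
With the tax collected from suppliers, supply shifts: qs = 2(p − 6) + 237.
New equilibrium: consumers pay €19, suppliers receive €13, q = 263. (Wedge: pb − ps = 6.)
Burden on consumers: €2; on suppliers: €4. (They sum to €6.)

Consumers bear €2 per gallon; suppliers bear €4 per gallon.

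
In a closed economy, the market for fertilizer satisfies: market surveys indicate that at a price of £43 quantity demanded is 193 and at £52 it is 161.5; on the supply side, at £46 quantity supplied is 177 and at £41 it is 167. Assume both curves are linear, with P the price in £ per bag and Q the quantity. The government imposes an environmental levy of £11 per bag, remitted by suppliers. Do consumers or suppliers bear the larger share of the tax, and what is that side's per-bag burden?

Suppliers bear the larger share: £7 per bag.

Demand slope: (161.5 − 193)/(52 − 43) = -3.5, so Qd = 343.5 − 3.5P.
Supply slope: (167 − 177)/(41 − 46) = 2, so Qs = 2P + 85.
Without the tax, 343.5 − 3.5P = 2P + 85 gives 5.5P = 258.5, so P* = £47 and Q* = 179.
With the tax collected from suppliers, supply shifts: Qs = 2(P − 11) + 85.
New equilibrium: consumers pay £51, suppliers receive £40, Q = 165. (Wedge: Pb − Ps = 11.)
Per-bag burden: consumers £4, suppliers £7.
Suppliers take the larger share because supply is less price-elastic here (demand slope 3.5 vs supply slope 2).
The less price-elastic side of the market bears the larger share of a per-unit tax.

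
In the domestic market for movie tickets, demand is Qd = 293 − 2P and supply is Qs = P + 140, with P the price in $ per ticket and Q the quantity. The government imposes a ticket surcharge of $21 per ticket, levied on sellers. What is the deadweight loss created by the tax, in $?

Deadweight loss = $147.

Without the tax, 293 − 2P = P + 140 gives 3P = 153, so P* = $51 and Q* = 191.
With the tax collected from sellers, supply shifts: Qs = (P − 21) + 140.
Solving gives Q = 177 with buyers paying $58 and sellers receiving $37 (the $21 wedge).
Quantity falls by |ΔQ| = |191 − 177| = 14.
DWL = ½ · t · |ΔQ| = ½ · 21 · 14 = $147.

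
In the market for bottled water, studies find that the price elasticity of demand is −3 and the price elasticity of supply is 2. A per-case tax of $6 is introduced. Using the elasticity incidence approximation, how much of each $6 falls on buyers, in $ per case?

Incidence ratio: buyers' share ≈ εs / (εs + |εd|) = 2 / (2 + 3) = 0.4.
So buyers bear ≈ 0.4 × $6 = $2.4; producers bear $3.6.

Buyers bear ≈ $2.4 per case.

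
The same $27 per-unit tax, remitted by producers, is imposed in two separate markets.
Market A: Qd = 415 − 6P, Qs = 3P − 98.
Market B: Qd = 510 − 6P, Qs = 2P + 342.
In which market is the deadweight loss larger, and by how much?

Market A: pre-tax P* = $57, Q* = 73; post-tax Q = 19; deadweight loss = $729.
Market B: pre-tax P* = $21, Q* = 384; post-tax Q = 343.5; deadweight loss = $546.75.
Difference: $729 vs $546.75 → market A is larger by $182.25.

Market A, by $182.25.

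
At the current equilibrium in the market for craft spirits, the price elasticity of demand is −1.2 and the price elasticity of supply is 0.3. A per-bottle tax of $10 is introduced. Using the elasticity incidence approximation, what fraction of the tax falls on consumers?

Consumers' share ≈ 0.2.

Incidence ratio: consumers' share ≈ εs / (εs + |εd|) = 0.3 / (0.3 + 1.2) = 0.2.
Supply is the less elastic side, so consumers bear the smaller share.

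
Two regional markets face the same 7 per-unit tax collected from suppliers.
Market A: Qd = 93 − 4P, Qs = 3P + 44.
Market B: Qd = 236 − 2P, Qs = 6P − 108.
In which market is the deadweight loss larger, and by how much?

Market A, by 5.25.

Market A: pre-tax P* = 7, Q* = 65; post-tax Q = 53; deadweight loss = 42.
Market B: pre-tax P* = 43, Q* = 150; post-tax Q = 139.5; deadweight loss = 36.75.
Difference: 42 vs 36.75 → market A is larger by 5.25.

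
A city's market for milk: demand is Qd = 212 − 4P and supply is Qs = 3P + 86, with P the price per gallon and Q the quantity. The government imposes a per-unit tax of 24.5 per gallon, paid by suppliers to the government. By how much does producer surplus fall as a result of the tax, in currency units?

Before the tax: set 212 − 4P = 3P + 86 → P* = 18, Q* = 140.
With the tax collected from suppliers, supply shifts: Qs = 3(P − 24.5) + 86.
New equilibrium: buyers pay 28.5, suppliers receive 4, Q = 98. (Wedge: Pb − Ps = 24.5.)
ΔPS is the trapezoid between Q = 98 and Q = 140 of height 14: ½ · (140 + 98) · 14 = 1666.

Producer surplus falls by 1666.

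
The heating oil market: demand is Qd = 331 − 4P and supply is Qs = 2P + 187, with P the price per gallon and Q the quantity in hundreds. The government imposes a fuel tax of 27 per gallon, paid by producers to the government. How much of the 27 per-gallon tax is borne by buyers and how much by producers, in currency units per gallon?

Buyers bear 9 per gallon; producers bear 18 per gallon.

Without the tax, 331 − 4P = 2P + 187 gives 6P = 144, so P* = 24 and Q* = 235.
With the tax collected from producers, supply shifts: Qs = 2(P − 27) + 187.
Solving gives Q = 199 with buyers paying 33 and producers receiving 6 (the 27 wedge).
Burden on buyers: 9; on producers: 18. (They sum to 27.)
The less price-elastic side of the market bears the larger share of a per-unit tax.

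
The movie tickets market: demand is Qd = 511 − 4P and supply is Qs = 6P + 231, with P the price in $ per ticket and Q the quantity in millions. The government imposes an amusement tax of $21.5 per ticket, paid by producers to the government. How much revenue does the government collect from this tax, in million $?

Tax revenue = $7469.1 million.

Before the tax: set 511 − 4P = 6P + 231 → P* = $28, Q* = 399.
With the tax collected from producers, supply shifts: Qs = 6(P − 21.5) + 231.
New equilibrium: buyers pay $40.9, producers receive $19.4, Q = 347.4. (Wedge: Pb − Ps = 21.5.)
Revenue = t · Q = 21.5 · 347.4 = $7469.1.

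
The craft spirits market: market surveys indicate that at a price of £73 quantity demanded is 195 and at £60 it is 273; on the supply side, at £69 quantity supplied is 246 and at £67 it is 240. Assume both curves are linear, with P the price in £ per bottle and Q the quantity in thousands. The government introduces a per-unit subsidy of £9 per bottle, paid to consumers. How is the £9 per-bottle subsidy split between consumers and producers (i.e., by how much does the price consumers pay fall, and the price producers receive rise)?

Demand slope: (273 − 195)/(60 − 73) = -6, so Qd = 633 − 6P.
Supply slope: (240 − 246)/(67 − 69) = 3, so Qs = 3P + 39.
Before the subsidy: set 633 − 6P = 3P + 39 → P* = £66, Q* = 237.
With a per-unit subsidy paid to consumers, each effectively pays P − 9, so demand becomes Qd = 633 − 6(P − 9).
Solving gives Q = 255 with consumers paying £63 and producers receiving £72 (the £9 wedge).
Gain to consumers: £3; to producers: £6. (They sum to £9.)

Consumers gain £3 per bottle; producers gain £6 per bottle.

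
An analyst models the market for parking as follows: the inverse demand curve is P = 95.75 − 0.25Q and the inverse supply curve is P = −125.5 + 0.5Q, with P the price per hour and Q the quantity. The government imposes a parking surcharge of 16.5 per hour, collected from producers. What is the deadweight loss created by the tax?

Deadweight loss = 181.5.

Rewrite in direct form: Qd = 383 − 4P and Qs = 2P + 251.
Before the tax: set 383 − 4P = 2P + 251 → P* = 22, Q* = 295.
With the tax collected from producers, supply shifts: Qs = 2(P − 16.5) + 251.
New equilibrium: consumers pay 27.5, producers receive 11, Q = 273. (Wedge: Pb − Ps = 16.5.)
Quantity falls by |ΔQ| = |295 − 273| = 22.
DWL = ½ · t · |ΔQ| = ½ · 16.5 · 22 = 181.5.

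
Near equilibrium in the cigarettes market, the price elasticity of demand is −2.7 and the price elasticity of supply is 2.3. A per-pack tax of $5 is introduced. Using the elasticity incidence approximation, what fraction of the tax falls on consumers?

Incidence ratio: consumers' share ≈ εs / (εs + |εd|) = 2.3 / (2.3 + 2.7) = 0.46.
Supply is the less elastic side, so consumers bear the smaller share.

Consumers' share ≈ 0.46.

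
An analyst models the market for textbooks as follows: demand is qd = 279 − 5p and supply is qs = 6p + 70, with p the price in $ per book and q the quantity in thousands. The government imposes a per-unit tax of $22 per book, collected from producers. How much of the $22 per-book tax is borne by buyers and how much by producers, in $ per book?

Without the tax, 279 − 5p = 6p + 70 gives 11p = 209, so p* = $19 and q* = 184.
With the tax collected from producers, supply shifts: qs = 6(p − 22) + 70.
New equilibrium: buyers pay $31, producers receive $9, q = 124. (Wedge: pb − ps = 22.)
Burden on buyers: $12; on producers: $10. (They sum to $22.)

Buyers bear $12 per book; producers bear $10 per book.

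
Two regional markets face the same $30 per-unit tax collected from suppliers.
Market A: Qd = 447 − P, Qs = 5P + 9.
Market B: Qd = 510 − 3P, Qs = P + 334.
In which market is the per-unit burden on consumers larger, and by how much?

Market A: pre-tax P* = $73, Q* = 374; post-tax Q = 349; per-unit burden on consumers = $25.
Market B: pre-tax P* = $44, Q* = 378; post-tax Q = 355.5; per-unit burden on consumers = $7.5.
Difference: $25 vs $7.5 → market A is larger by $17.5.

Market A, by $17.5.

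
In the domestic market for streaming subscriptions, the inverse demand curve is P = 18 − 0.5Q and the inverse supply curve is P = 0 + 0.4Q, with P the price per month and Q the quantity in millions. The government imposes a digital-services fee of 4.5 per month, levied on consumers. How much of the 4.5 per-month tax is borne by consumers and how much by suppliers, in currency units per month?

Consumers bear 2.5 per month; suppliers bear 2 per month.

Rewrite in direct form: Qd = 36 − 2P and Qs = 2.5P.
Without the tax, 36 − 2P = 2.5P gives 4.5P = 36, so P* = 8 and Q* = 20.
With the tax collected from consumers, demand (in seller-price terms) shifts: Qd = 36 − 2(P + 4.5).
New equilibrium: consumers pay 10.5, suppliers receive 6, Q = 15. (Wedge: Pb − Ps = 4.5.)
Burden on consumers: 2.5; on suppliers: 2. (They sum to 4.5.)
The less price-elastic side of the market bears the larger share of a per-unit tax.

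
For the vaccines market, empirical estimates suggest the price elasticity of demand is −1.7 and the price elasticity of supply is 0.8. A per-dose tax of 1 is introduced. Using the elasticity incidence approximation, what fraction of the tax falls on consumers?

Consumers' share ≈ 0.32.

Incidence ratio: consumers' share ≈ εs / (εs + |εd|) = 0.8 / (0.8 + 1.7) = 0.32.
Supply is the less elastic side, so consumers bear the smaller share.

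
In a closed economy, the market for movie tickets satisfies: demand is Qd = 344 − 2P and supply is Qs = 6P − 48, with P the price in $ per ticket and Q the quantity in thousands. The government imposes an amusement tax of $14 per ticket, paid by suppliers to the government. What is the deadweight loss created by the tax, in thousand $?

Without the tax, 344 − 2P = 6P − 48 gives 8P = 392, so P* = $49 and Q* = 246.
With the tax collected from suppliers, supply shifts: Qs = 6(P − 14) − 48.
Solving gives Q = 225 with consumers paying $59.5 and suppliers receiving $45.5 (the $14 wedge).
Quantity falls by |ΔQ| = |246 − 225| = 21.
DWL = ½ · t · |ΔQ| = ½ · 14 · 21 = $147.

Deadweight loss = $147 thousand.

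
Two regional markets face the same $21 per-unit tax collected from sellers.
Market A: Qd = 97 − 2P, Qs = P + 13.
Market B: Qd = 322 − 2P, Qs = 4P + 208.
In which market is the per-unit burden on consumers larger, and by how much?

Market B, by $7.

Market A: pre-tax P* = $28, Q* = 41; post-tax Q = 27; per-unit burden on consumers = $7.
Market B: pre-tax P* = $19, Q* = 284; post-tax Q = 256; per-unit burden on consumers = $14.
Difference: $7 vs $14 → market B is larger by $7.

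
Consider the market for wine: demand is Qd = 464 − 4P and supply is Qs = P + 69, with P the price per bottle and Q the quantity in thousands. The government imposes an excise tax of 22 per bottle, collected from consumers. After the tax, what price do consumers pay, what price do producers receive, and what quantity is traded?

Before the tax: set 464 − 4P = P + 69 → P* = 79, Q* = 148.
With the tax collected from consumers, demand (in seller-price terms) shifts: Qd = 464 − 4(P + 22).
New equilibrium: consumers pay 83.4, producers receive 61.4, Q = 130.4. (Wedge: Pb − Ps = 22.)
The less price-elastic side of the market bears the larger share of a per-unit tax.

Consumers pay 83.4; producers receive 61.4; quantity = 130.4.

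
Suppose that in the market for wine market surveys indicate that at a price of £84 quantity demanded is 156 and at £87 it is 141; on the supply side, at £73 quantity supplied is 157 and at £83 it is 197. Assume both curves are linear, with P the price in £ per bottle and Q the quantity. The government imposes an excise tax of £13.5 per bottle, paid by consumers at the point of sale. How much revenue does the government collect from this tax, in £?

Tax revenue = £2038.5.

Demand slope: (141 − 156)/(87 − 84) = -5, so Qd = 576 − 5P.
Supply slope: (197 − 157)/(83 − 73) = 4, so Qs = 4P − 135.
Before the tax: set 576 − 5P = 4P − 135 → P* = £79, Q* = 181.
With the tax collected from consumers, demand (in seller-price terms) shifts: Qd = 576 − 5(P + 13.5).
Solving gives Q = 151 with consumers paying £85 and producers receiving £71.5 (the £13.5 wedge).
Revenue = t · Q = 13.5 · 151 = £2038.5.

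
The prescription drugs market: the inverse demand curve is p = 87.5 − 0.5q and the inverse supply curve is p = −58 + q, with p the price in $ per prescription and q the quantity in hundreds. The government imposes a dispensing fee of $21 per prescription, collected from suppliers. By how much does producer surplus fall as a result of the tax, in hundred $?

Inverting to q(p) form: qd = 175 − 2p; qs = p + 58.
Without the tax, 175 − 2p = p + 58 gives 3p = 117, so p* = $39 and q* = 97.
With the tax collected from suppliers, supply shifts: qs = (p − 21) + 58.
New equilibrium: consumers pay $46, suppliers receive $25, q = 83. (Wedge: pb − ps = 21.)
ΔPS is the trapezoid between Q = 83 and Q = 97 of height $14: ½ · (97 + 83) · 14 = $1260.

Producer surplus falls by $1260 hundred.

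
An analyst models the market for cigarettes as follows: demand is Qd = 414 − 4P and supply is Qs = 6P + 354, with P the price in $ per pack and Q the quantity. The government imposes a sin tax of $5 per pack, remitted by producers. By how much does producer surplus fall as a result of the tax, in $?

Producer surplus falls by $768.

Without the tax, 414 − 4P = 6P + 354 gives 10P = 60, so P* = $6 and Q* = 390.
With the tax collected from producers, supply shifts: Qs = 6(P − 5) + 354.
New equilibrium: consumers pay $9, producers receive $4, Q = 378. (Wedge: Pb − Ps = 5.)
ΔPS is the trapezoid between Q = 378 and Q = 390 of height $2: ½ · (390 + 378) · 2 = $768.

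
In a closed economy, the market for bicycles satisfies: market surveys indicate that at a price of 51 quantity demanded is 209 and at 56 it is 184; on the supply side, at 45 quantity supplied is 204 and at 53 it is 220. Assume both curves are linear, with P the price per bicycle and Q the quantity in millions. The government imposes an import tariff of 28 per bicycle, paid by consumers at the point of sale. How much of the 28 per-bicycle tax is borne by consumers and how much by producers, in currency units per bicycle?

Consumers bear 8 per bicycle; producers bear 20 per bicycle.

Demand slope: (184 − 209)/(56 − 51) = -5, so Qd = 464 − 5P.
Supply slope: (220 − 204)/(53 − 45) = 2, so Qs = 2P + 114.
Without the tax, 464 − 5P = 2P + 114 gives 7P = 350, so P* = 50 and Q* = 214.
With the tax collected from consumers, demand (in seller-price terms) shifts: Qd = 464 − 5(P + 28).
New equilibrium: consumers pay 58, producers receive 30, Q = 174. (Wedge: Pb − Ps = 28.)
Burden on consumers: 8; on producers: 20. (They sum to 28.)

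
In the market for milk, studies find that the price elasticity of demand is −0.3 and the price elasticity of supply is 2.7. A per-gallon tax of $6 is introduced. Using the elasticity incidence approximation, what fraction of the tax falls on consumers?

Incidence ratio: consumers' share ≈ εs / (εs + |εd|) = 2.7 / (2.7 + 0.3) = 0.9.
Supply is the more elastic side, so consumers bear the larger share.

Consumers' share ≈ 0.9.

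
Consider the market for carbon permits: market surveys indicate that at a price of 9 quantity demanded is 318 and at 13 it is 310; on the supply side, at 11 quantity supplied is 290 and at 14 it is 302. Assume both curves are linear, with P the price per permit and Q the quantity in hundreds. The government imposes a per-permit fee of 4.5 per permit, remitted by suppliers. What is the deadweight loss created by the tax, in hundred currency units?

Demand slope: (310 − 318)/(13 − 9) = -2, so Qd = 336 − 2P.
Supply slope: (302 − 290)/(14 − 11) = 4, so Qs = 4P + 246.
Without the tax, 336 − 2P = 4P + 246 gives 6P = 90, so P* = 15 and Q* = 306.
With the tax collected from suppliers, supply shifts: Qs = 4(P − 4.5) + 246.
New equilibrium: consumers pay 18, suppliers receive 13.5, Q = 300. (Wedge: Pb − Ps = 4.5.)
Quantity falls by |ΔQ| = |306 − 300| = 6.
DWL = ½ · t · |ΔQ| = ½ · 4.5 · 6 = 13.5.

Deadweight loss = 13.5 hundred.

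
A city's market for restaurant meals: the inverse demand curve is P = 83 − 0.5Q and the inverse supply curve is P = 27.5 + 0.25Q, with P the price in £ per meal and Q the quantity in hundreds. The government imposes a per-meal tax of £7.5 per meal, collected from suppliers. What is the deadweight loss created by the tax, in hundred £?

Deadweight loss = £37.5 hundred.

Inverting to Q(P) form: Qd = 166 − 2P; Qs = 4P − 110.
Without the tax, 166 − 2P = 4P − 110 gives 6P = 276, so P* = £46 and Q* = 74.
With the tax collected from suppliers, supply shifts: Qs = 4(P − 7.5) − 110.
New equilibrium: consumers pay £51, suppliers receive £43.5, Q = 64. (Wedge: Pb − Ps = 7.5.)
Quantity falls by |ΔQ| = |74 − 64| = 10.
DWL = ½ · t · |ΔQ| = ½ · 7.5 · 10 = £37.5.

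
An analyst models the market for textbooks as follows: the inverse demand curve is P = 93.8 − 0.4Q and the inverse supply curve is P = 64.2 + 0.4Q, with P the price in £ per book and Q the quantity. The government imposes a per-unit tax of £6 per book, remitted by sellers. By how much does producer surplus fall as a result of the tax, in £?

Producer surplus falls by £99.75.

Rewrite in direct form: Qd = 234.5 − 2.5P and Qs = 2.5P − 160.5.
Before the tax: set 234.5 − 2.5P = 2.5P − 160.5 → P* = £79, Q* = 37.
With the tax collected from sellers, supply shifts: Qs = 2.5(P − 6) − 160.5.
New equilibrium: buyers pay £82, sellers receive £76, Q = 29.5. (Wedge: Pb − Ps = 6.)
ΔPS is the trapezoid between Q = 29.5 and Q = 37 of height £3: ½ · (37 + 29.5) · 3 = £99.75.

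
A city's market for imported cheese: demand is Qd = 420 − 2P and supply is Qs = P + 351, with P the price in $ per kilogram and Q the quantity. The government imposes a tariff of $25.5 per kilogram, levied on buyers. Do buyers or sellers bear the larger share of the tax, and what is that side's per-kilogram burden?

Sellers bear the larger share: $17 per kilogram.

Before the tax: set 420 − 2P = P + 351 → P* = $23, Q* = 374.
With the tax collected from buyers, demand (in seller-price terms) shifts: Qd = 420 − 2(P + 25.5).
Solving gives Q = 357 with buyers paying $31.5 and sellers receiving $6 (the $25.5 wedge).
Per-kilogram burden: buyers $8.5, sellers $17.
Sellers take the larger share because supply is less price-elastic here (demand slope 2 vs supply slope 1).
The less price-elastic side of the market bears the larger share of a per-unit tax.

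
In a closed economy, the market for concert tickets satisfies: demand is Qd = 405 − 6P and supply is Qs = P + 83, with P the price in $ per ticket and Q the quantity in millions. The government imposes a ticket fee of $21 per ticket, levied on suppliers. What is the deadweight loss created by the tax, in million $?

Without the tax, 405 − 6P = P + 83 gives 7P = 322, so P* = $46 and Q* = 129.
With the tax collected from suppliers, supply shifts: Qs = (P − 21) + 83.
New equilibrium: buyers pay $49, suppliers receive $28, Q = 111. (Wedge: Pb − Ps = 21.)
Quantity falls by |ΔQ| = |129 − 111| = 18.
DWL = ½ · t · |ΔQ| = ½ · 21 · 18 = $189.

Deadweight loss = $189 million.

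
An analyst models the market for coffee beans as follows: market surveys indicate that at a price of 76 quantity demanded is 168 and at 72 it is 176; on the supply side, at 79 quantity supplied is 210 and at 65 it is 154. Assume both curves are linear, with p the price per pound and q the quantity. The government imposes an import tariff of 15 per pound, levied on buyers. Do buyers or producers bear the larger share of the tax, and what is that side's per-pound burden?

Buyers bear the larger share: 10 per pound.

Demand slope: (176 − 168)/(72 − 76) = -2, so qd = 320 − 2p.
Supply slope: (154 − 210)/(65 − 79) = 4, so qs = 4p − 106.
Without the tax, 320 − 2p = 4p − 106 gives 6p = 426, so p* = 71 and q* = 178.
With the tax collected from buyers, demand (in seller-price terms) shifts: qd = 320 − 2(p + 15).
New equilibrium: buyers pay 81, producers receive 66, q = 158. (Wedge: pb − ps = 15.)
Per-pound burden: buyers 10, producers 5.
Buyers take the larger share because demand is less price-elastic here (demand slope 2 vs supply slope 4).
The less price-elastic side of the market bears the larger share of a per-unit tax.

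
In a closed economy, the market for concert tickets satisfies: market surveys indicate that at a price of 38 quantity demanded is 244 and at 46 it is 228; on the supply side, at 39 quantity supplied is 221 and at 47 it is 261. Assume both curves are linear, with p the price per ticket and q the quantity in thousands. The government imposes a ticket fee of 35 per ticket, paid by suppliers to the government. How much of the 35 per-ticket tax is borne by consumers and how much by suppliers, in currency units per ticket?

Consumers bear 25 per ticket; suppliers bear 10 per ticket.

Demand slope: (228 − 244)/(46 − 38) = -2, so qd = 320 − 2p.
Supply slope: (261 − 221)/(47 − 39) = 5, so qs = 5p + 26.
Without the tax, 320 − 2p = 5p + 26 gives 7p = 294, so p* = 42 and q* = 236.
With the tax collected from suppliers, supply shifts: qs = 5(p − 35) + 26.
New equilibrium: consumers pay 67, suppliers receive 32, q = 186. (Wedge: pb − ps = 35.)
Burden on consumers: 25; on suppliers: 10. (They sum to 35.)
The less price-elastic side of the market bears the larger share of a per-unit tax.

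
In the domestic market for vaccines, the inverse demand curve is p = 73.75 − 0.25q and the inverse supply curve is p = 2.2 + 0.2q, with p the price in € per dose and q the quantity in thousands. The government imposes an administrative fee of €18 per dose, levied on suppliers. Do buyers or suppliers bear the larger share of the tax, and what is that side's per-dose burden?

Rewrite in direct form: qd = 295 − 4p and qs = 5p − 11.
Without the tax, 295 − 4p = 5p − 11 gives 9p = 306, so p* = €34 and q* = 159.
With the tax collected from suppliers, supply shifts: qs = 5(p − 18) − 11.
New equilibrium: buyers pay €44, suppliers receive €26, q = 119. (Wedge: pb − ps = 18.)
Per-dose burden: buyers €10, suppliers €8.
Buyers take the larger share because demand is less price-elastic here (demand slope 4 vs supply slope 5).

Buyers bear the larger share: €10 per dose.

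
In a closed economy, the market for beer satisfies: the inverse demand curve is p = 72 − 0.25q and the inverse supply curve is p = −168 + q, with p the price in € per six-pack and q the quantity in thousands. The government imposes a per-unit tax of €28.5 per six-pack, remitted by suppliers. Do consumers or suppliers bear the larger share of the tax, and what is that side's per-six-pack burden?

Rewrite in direct form: qd = 288 − 4p and qs = p + 168.
Before the tax: set 288 − 4p = p + 168 → p* = €24, q* = 192.
With the tax collected from suppliers, supply shifts: qs = (p − 28.5) + 168.
Solving gives q = 169.2 with consumers paying €29.7 and suppliers receiving €1.2 (the €28.5 wedge).
Per-six-pack burden: consumers €5.7, suppliers €22.8.
Suppliers take the larger share because supply is less price-elastic here (demand slope 4 vs supply slope 1).

Suppliers bear the larger share: €22.8 per six-pack.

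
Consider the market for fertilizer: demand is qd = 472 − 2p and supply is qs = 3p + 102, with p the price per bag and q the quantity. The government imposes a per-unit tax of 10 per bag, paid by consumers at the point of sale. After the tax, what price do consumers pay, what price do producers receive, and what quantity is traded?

Consumers pay 80; producers receive 70; quantity = 312.

Before the tax: set 472 − 2p = 3p + 102 → p* = 74, q* = 324.
With the tax collected from consumers, demand (in seller-price terms) shifts: qd = 472 − 2(p + 10).
New equilibrium: consumers pay 80, producers receive 70, q = 312. (Wedge: pb − ps = 10.)
The less price-elastic side of the market bears the larger share of a per-unit tax.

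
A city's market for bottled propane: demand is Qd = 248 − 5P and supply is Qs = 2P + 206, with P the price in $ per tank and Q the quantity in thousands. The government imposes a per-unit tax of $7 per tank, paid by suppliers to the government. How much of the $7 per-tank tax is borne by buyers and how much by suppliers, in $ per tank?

Buyers bear $2 per tank; suppliers bear $5 per tank.

Without the tax, 248 − 5P = 2P + 206 gives 7P = 42, so P* = $6 and Q* = 218.
With the tax collected from suppliers, supply shifts: Qs = 2(P − 7) + 206.
Solving gives Q = 208 with buyers paying $8 and suppliers receiving $1 (the $7 wedge).
Burden on buyers: $2; on suppliers: $5. (They sum to $7.)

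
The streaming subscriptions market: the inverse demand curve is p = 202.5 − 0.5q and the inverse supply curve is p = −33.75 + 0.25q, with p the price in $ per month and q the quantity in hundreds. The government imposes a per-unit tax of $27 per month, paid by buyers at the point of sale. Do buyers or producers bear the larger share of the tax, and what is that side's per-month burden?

Rewrite in direct form: qd = 405 − 2p and qs = 4p + 135.
Without the tax, 405 − 2p = 4p + 135 gives 6p = 270, so p* = $45 and q* = 315.
With the tax collected from buyers, demand (in seller-price terms) shifts: qd = 405 − 2(p + 27).
Solving gives q = 279 with buyers paying $63 and producers receiving $36 (the $27 wedge).
Per-month burden: buyers $18, producers $9.
Buyers take the larger share because demand is less price-elastic here (demand slope 2 vs supply slope 4).
The less price-elastic side of the market bears the larger share of a per-unit tax.

Buyers bear the larger share: $18 per month.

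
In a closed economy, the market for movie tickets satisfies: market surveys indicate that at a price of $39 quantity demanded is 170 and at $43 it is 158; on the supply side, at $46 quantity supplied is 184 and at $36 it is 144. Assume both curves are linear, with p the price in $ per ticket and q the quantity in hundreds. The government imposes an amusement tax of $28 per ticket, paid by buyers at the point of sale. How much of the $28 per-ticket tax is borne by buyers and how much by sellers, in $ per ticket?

Demand slope: (158 − 170)/(43 − 39) = -3, so qd = 287 − 3p.
Supply slope: (144 − 184)/(36 − 46) = 4, so qs = 4p.
Without the tax, 287 − 3p = 4p gives 7p = 287, so p* = $41 and q* = 164.
With the tax collected from buyers, demand (in seller-price terms) shifts: qd = 287 − 3(p + 28).
New equilibrium: buyers pay $57, sellers receive $29, q = 116. (Wedge: pb − ps = 28.)
Burden on buyers: $16; on sellers: $12. (They sum to $28.)

Buyers bear $16 per ticket; sellers bear $12 per ticket.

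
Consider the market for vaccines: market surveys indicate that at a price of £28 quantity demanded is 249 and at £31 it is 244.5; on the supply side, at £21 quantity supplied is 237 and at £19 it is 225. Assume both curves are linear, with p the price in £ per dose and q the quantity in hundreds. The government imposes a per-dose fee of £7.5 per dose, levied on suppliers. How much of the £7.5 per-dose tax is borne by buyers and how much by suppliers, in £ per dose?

Demand slope: (244.5 − 249)/(31 − 28) = -1.5, so qd = 291 − 1.5p.
Supply slope: (225 − 237)/(19 − 21) = 6, so qs = 6p + 111.
Without the tax, 291 − 1.5p = 6p + 111 gives 7.5p = 180, so p* = £24 and q* = 255.
With the tax collected from suppliers, supply shifts: qs = 6(p − 7.5) + 111.
New equilibrium: buyers pay £30, suppliers receive £22.5, q = 246. (Wedge: pb − ps = 7.5.)
Burden on buyers: £6; on suppliers: £1.5. (They sum to £7.5.)

Buyers bear £6 per dose; suppliers bear £1.5 per dose.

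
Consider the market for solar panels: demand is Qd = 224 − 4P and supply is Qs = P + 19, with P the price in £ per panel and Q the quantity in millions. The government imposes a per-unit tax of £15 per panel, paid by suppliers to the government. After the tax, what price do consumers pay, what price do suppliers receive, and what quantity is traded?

Consumers pay £44; suppliers receive £29; quantity = 48.

Before the tax: set 224 − 4P = P + 19 → P* = £41, Q* = 60.
With the tax collected from suppliers, supply shifts: Qs = (P − 15) + 19.
New equilibrium: consumers pay £44, suppliers receive £29, Q = 48. (Wedge: Pb − Ps = 15.)
The less price-elastic side of the market bears the larger share of a per-unit tax.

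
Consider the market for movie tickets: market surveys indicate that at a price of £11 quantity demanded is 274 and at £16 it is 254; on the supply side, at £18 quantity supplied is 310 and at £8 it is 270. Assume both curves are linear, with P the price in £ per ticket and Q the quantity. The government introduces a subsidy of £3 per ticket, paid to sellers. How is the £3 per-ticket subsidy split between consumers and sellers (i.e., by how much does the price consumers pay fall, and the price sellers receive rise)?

Consumers gain £1.5 per ticket; sellers gain £1.5 per ticket.

Demand slope: (254 − 274)/(16 − 11) = -4, so Qd = 318 − 4P.
Supply slope: (270 − 310)/(8 − 18) = 4, so Qs = 4P + 238.
Without the subsidy, 318 − 4P = 4P + 238 gives 8P = 80, so P* = £10 and Q* = 278.
With a per-unit subsidy paid to sellers, each receives P + 3 per unit sold, so supply becomes Qs = 4(P + 3) + 238.
New equilibrium: consumers pay £8.5, sellers receive £11.5, Q = 284. (Wedge: Pb − Ps = −3.)
Gain to consumers: £1.5; to sellers: £1.5. (They sum to £3.)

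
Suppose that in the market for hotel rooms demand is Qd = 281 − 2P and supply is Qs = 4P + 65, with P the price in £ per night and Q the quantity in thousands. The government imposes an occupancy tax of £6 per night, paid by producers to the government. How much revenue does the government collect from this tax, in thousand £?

Before the tax: set 281 − 2P = 4P + 65 → P* = £36, Q* = 209.
With the tax collected from producers, supply shifts: Qs = 4(P − 6) + 65.
Solving gives Q = 201 with consumers paying £40 and producers receiving £34 (the £6 wedge).
Revenue = t · Q = 6 · 201 = £1206.

Tax revenue = £1206 thousand.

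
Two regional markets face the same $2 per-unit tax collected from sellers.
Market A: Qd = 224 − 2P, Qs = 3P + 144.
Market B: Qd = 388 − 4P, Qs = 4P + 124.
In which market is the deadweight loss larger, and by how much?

Market B, by $1.6.

Market A: pre-tax P* = $16, Q* = 192; post-tax Q = 189.6; deadweight loss = $2.4.
Market B: pre-tax P* = $33, Q* = 256; post-tax Q = 252; deadweight loss = $4.
Difference: $2.4 vs $4 → market B is larger by $1.6.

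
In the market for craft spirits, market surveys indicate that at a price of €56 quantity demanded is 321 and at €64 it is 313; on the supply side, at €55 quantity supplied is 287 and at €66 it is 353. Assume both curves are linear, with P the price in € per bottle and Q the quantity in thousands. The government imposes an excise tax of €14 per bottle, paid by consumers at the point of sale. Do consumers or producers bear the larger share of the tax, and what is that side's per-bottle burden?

Demand slope: (313 − 321)/(64 − 56) = -1, so Qd = 377 − P.
Supply slope: (353 − 287)/(66 − 55) = 6, so Qs = 6P − 43.
Before the tax: set 377 − P = 6P − 43 → P* = €60, Q* = 317.
With the tax collected from consumers, demand (in seller-price terms) shifts: Qd = 377 − (P + 14).
Solving gives Q = 305 with consumers paying €72 and producers receiving €58 (the €14 wedge).
Per-bottle burden: consumers €12, producers €2.
Consumers take the larger share because demand is less price-elastic here (demand slope 1 vs supply slope 6).
The less price-elastic side of the market bears the larger share of a per-unit tax.

Consumers bear the larger share: €12 per bottle.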